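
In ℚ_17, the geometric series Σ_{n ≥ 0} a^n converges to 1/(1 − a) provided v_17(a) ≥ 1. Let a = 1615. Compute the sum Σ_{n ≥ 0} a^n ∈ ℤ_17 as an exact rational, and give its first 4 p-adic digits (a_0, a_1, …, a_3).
Σ a^n = 1/(1 − a) = -1/1614;  first 4 digits = (1, 10, 3, 1)

v_17(a) = 1 ≥ 1, so the series converges in ℤ_17 to 1/(1 − a) = 1/(1 − 1615) = -1/1614. Expand this rational in ℤ_17: compute digits iteratively via d_i = x_i mod 17, x_{i+1} = (x_i − d_i)/17. The first 4 digits are (1, 10, 3, 1).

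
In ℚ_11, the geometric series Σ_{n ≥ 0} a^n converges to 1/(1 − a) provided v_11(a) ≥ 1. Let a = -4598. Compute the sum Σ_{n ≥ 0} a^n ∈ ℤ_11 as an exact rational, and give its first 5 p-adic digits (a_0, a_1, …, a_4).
Σ a^n = 1/(1 − a) = 1/4599;  first 5 digits = (1, 0, 6, 7, 2)

v_11(a) = 2 ≥ 1, so the series converges in ℤ_11 to 1/(1 − a) = 1/(1 − (-4598)) = 1/4599. Expand this rational in ℤ_11: compute digits iteratively via d_i = x_i mod 11, x_{i+1} = (x_i − d_i)/11. The first 5 digits are (1, 0, 6, 7, 2).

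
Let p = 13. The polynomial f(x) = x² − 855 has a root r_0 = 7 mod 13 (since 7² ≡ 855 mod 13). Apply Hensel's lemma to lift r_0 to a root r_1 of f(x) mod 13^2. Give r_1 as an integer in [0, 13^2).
r_1 = 137 (mod 169)

Hensel's recurrence: r_{i+1} = r_i − f(r_i)·(f′(r_i))^{-1} mod 13^{i+2}, with f′(x) = 2x. Iterate:
  r_0 = 7 (mod 13)
  r_1 = 137 (mod 169)
Final: r_1 = 137, and one checks f(r_1) ≡ 0 mod 13^2.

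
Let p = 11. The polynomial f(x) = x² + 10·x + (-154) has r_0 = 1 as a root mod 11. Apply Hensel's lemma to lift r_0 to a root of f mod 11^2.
r_1 = 23 (mod 121)

Hensel: r_{i+1} = r_i − f(r_i)·(f′(r_i))^{-1} mod 11^{i+2}, f′(x) = 2x + 10. Iterate:
  r_0 = 1 (mod 11)
  r_1 = 23 (mod 121)
Final: r = 23 satisfies f(r) ≡ 0 mod 11^2.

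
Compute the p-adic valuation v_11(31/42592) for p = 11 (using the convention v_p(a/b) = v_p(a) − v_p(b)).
v_11(31/42592) = -3

Factor powers of 11 from the numerator and denominator of the reduced fraction: 31 = 11^0 · 31 and 42592 = 11^3 · 32. Apply v_p(a/b) = v_p(a) − v_p(b): v_11(31/42592) = 0 − 3 = -3.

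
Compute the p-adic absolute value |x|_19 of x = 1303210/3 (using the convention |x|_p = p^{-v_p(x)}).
|1303210/3|_19 = 1/130321

Step 1 — compute v_19(x) by factoring powers of 19 out of the numerator and denominator: v_19(1303210/3) = 4. Step 2 — apply |x|_p = p^{-v_p(x)} = 19^{-4} = 1/130321.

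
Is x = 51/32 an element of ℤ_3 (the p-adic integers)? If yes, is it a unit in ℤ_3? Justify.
x ∈ ℤ_3 but not a unit; v_3(x) = 1 > 0

ℤ_3 = {x ∈ ℚ_3 : v_3(x) ≥ 0} and ℤ_3^× = {x ∈ ℤ_3 : v_3(x) = 0}. Here v_3(51/32) = v_3(num) − v_3(den) = 1; compare against these criteria.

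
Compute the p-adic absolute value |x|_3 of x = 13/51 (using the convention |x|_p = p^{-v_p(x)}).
|13/51|_3 = 3

Step 1 — compute v_3(x) by factoring powers of 3 out of the numerator and denominator: v_3(13/51) = -1. Step 2 — apply |x|_p = p^{-v_p(x)} = 3^{1} = 3.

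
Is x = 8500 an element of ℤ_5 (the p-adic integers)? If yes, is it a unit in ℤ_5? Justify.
x ∈ ℤ_5 but not a unit; v_5(x) = 3 > 0

ℤ_5 = {x ∈ ℚ_5 : v_5(x) ≥ 0} and ℤ_5^× = {x ∈ ℤ_5 : v_5(x) = 0}. Here v_5(8500) = v_5(num) − v_5(den) = 3; compare against these criteria.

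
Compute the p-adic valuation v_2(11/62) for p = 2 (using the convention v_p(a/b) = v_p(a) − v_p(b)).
v_2(11/62) = -1

Factor powers of 2 from the numerator and denominator of the reduced fraction: 11 = 2^0 · 11 and 62 = 2^1 · 31. Apply v_p(a/b) = v_p(a) − v_p(b): v_2(11/62) = 0 − 1 = -1.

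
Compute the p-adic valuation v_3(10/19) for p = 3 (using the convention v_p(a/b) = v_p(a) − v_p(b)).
v_3(10/19) = 0

Factor powers of 3 from the numerator and denominator of the reduced fraction: 10 = 3^0 · 10 and 19 = 3^0 · 19. Apply v_p(a/b) = v_p(a) − v_p(b): v_3(10/19) = 0 − 0 = 0.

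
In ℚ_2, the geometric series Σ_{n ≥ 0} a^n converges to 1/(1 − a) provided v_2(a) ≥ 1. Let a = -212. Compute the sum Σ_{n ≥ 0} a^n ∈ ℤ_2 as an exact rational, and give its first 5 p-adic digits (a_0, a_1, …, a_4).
Σ a^n = 1/(1 − a) = 1/213;  first 5 digits = (1, 0, 1, 1, 1)

v_2(a) = 2 ≥ 1, so the series converges in ℤ_2 to 1/(1 − a) = 1/(1 − (-212)) = 1/213. Expand this rational in ℤ_2: compute digits iteratively via d_i = x_i mod 2, x_{i+1} = (x_i − d_i)/2. The first 5 digits are (1, 0, 1, 1, 1).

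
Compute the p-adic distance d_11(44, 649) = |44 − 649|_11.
d_11(44, 649) = 1/121

Step 1 — x − y = 44 − 649 = -605. Step 2 — v_11(-605) = 2 (factor: -605 = −(11^2 · 5); the sign does not affect v_p). Step 3 — |x − y|_11 = 11^{-2} = 1/121.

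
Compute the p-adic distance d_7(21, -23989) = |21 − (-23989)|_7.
d_7(21, -23989) = 1/2401

Step 1 — x − y = 21 − (-23989) = 24010. Step 2 — v_7(24010) = 4 (factor: 24010 = (7^4 · 10); the sign does not affect v_p). Step 3 — |x − y|_7 = 7^{-4} = 1/2401.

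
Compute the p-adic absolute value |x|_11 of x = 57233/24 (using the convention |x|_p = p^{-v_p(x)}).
|57233/24|_11 = 1/1331

Step 1 — compute v_11(x) by factoring powers of 11 out of the numerator and denominator: v_11(57233/24) = 3. Step 2 — apply |x|_p = p^{-v_p(x)} = 11^{-3} = 1/1331.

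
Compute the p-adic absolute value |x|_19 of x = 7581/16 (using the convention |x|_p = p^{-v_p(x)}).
|7581/16|_19 = 1/361

Step 1 — compute v_19(x) by factoring powers of 19 out of the numerator and denominator: v_19(7581/16) = 2. Step 2 — apply |x|_p = p^{-v_p(x)} = 19^{-2} = 1/361.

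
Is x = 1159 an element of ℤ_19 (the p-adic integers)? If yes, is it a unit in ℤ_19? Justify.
x ∈ ℤ_19 but not a unit; v_19(x) = 1 > 0

ℤ_19 = {x ∈ ℚ_19 : v_19(x) ≥ 0} and ℤ_19^× = {x ∈ ℤ_19 : v_19(x) = 0}. Here v_19(1159) = v_19(num) − v_19(den) = 1; compare against these criteria.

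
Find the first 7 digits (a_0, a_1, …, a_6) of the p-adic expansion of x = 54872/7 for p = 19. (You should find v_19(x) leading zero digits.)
(a_0, …, a_6) = (0, 0, 0, 12, 13, 2, 8)

v_19(54872/7) = 3, so a_0 = ... = a_2 = 0. Factor out: x = 19^3 · u with u = 8/7 a unit in ℤ_19. Expand u iteratively via a_{v+i} = u_i mod 19, u_{i+1} = (u_i − a_{v+i})/19:
  u_0 = 8/7;  a_3 = 12;  u_1 = (u_0 − 12)/19 = -4/7
  u_1 = -4/7;  a_4 = 13;  u_2 = (u_1 − 13)/19 = -5/7
  u_2 = -5/7;  a_5 = 2;  u_3 = (u_2 − 2)/19 = -1/7
  u_3 = -1/7;  a_6 = 8;  u_4 = (u_3 − 8)/19 = -3/7
Digits: (0, 0, 0, 12, 13, 2, 8).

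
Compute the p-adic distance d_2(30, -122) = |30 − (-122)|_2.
d_2(30, -122) = 1/8

Step 1 — x − y = 30 − (-122) = 152. Step 2 — v_2(152) = 3 (factor: 152 = (2^3 · 19); the sign does not affect v_p). Step 3 — |x − y|_2 = 2^{-3} = 1/8.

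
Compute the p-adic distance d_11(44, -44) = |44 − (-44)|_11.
d_11(44, -44) = 1/11

Step 1 — x − y = 44 − (-44) = 88. Step 2 — v_11(88) = 1 (factor: 88 = (11^1 · 8); the sign does not affect v_p). Step 3 — |x − y|_11 = 11^{-1} = 1/11.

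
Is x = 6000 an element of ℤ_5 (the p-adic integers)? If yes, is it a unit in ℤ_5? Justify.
x ∈ ℤ_5 but not a unit; v_5(x) = 3 > 0

ℤ_5 = {x ∈ ℚ_5 : v_5(x) ≥ 0} and ℤ_5^× = {x ∈ ℤ_5 : v_5(x) = 0}. Here v_5(6000) = v_5(num) − v_5(den) = 3; compare against these criteria.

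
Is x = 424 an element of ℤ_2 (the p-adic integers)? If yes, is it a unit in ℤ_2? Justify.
x ∈ ℤ_2 but not a unit; v_2(x) = 3 > 0

ℤ_2 = {x ∈ ℚ_2 : v_2(x) ≥ 0} and ℤ_2^× = {x ∈ ℤ_2 : v_2(x) = 0}. Here v_2(424) = v_2(num) − v_2(den) = 3; compare against these criteria.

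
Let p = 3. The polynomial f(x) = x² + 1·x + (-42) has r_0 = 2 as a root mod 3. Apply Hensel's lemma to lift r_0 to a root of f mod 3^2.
r_1 = 2 (mod 9)

Hensel: r_{i+1} = r_i − f(r_i)·(f′(r_i))^{-1} mod 3^{i+2}, f′(x) = 2x + 1. Iterate:
  r_0 = 2 (mod 3)
  r_1 = 2 (mod 9)
Final: r = 2 satisfies f(r) ≡ 0 mod 3^2.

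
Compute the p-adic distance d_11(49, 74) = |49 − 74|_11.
d_11(49, 74) = 1

Step 1 — x − y = 49 − 74 = -25. Step 2 — v_11(-25) = 0 (factor: -25 = −(11^0 · 25); the sign does not affect v_p). Step 3 — |x − y|_11 = 11^{0} = 1.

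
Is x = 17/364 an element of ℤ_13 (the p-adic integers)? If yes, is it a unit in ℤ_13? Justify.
x ∉ ℤ_13 (v_13(x) = -1 < 0)

ℤ_13 = {x ∈ ℚ_13 : v_13(x) ≥ 0} and ℤ_13^× = {x ∈ ℤ_13 : v_13(x) = 0}. Here v_13(17/364) = v_13(num) − v_13(den) = -1; compare against these criteria.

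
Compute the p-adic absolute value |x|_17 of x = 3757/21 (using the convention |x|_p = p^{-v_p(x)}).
|3757/21|_17 = 1/289

Step 1 — compute v_17(x) by factoring powers of 17 out of the numerator and denominator: v_17(3757/21) = 2. Step 2 — apply |x|_p = p^{-v_p(x)} = 17^{-2} = 1/289.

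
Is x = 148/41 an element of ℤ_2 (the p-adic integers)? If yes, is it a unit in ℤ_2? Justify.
x ∈ ℤ_2 but not a unit; v_2(x) = 2 > 0

ℤ_2 = {x ∈ ℚ_2 : v_2(x) ≥ 0} and ℤ_2^× = {x ∈ ℤ_2 : v_2(x) = 0}. Here v_2(148/41) = v_2(num) − v_2(den) = 2; compare against these criteria.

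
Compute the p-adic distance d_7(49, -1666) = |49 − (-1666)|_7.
d_7(49, -1666) = 1/343

Step 1 — x − y = 49 − (-1666) = 1715. Step 2 — v_7(1715) = 3 (factor: 1715 = (7^3 · 5); the sign does not affect v_p). Step 3 — |x − y|_7 = 7^{-3} = 1/343.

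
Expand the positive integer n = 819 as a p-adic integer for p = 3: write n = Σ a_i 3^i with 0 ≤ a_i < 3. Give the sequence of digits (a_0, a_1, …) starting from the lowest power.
(a_0, a_1, …) = (0, 0, 1, 0, 1, 0, 1)

Repeated division by 3 gives the digits low-to-high: 819 = 1·3^2 + 1·3^4 + 1·3^6. Digit sequence: (0, 0, 1, 0, 1, 0, 1).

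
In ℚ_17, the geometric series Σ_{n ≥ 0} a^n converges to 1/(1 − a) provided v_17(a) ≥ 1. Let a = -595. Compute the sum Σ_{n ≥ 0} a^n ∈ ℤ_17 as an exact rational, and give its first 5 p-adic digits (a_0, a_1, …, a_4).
Σ a^n = 1/(1 − a) = 1/596;  first 5 digits = (1, 16, 15, 2, 16)

v_17(a) = 1 ≥ 1, so the series converges in ℤ_17 to 1/(1 − a) = 1/(1 − (-595)) = 1/596. Expand this rational in ℤ_17: compute digits iteratively via d_i = x_i mod 17, x_{i+1} = (x_i − d_i)/17. The first 5 digits are (1, 16, 15, 2, 16).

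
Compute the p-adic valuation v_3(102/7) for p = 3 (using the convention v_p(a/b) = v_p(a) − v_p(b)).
v_3(102/7) = 1

Factor powers of 3 from the numerator and denominator of the reduced fraction: 102 = 3^1 · 34 and 7 = 3^0 · 7. Apply v_p(a/b) = v_p(a) − v_p(b): v_3(102/7) = 1 − 0 = 1.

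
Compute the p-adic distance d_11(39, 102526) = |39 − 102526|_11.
d_11(39, 102526) = 1/14641

Step 1 — x − y = 39 − 102526 = -102487. Step 2 — v_11(-102487) = 4 (factor: -102487 = −(11^4 · 7); the sign does not affect v_p). Step 3 — |x − y|_11 = 11^{-4} = 1/14641.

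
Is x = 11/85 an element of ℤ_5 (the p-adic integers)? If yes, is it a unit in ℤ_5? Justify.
x ∉ ℤ_5 (v_5(x) = -1 < 0)

ℤ_5 = {x ∈ ℚ_5 : v_5(x) ≥ 0} and ℤ_5^× = {x ∈ ℤ_5 : v_5(x) = 0}. Here v_5(11/85) = v_5(num) − v_5(den) = -1; compare against these criteria.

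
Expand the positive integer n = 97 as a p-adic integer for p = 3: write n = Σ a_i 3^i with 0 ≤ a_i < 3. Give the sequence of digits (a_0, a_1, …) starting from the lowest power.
(a_0, a_1, …) = (1, 2, 1, 0, 1)

Repeated division by 3 gives the digits low-to-high: 97 = 1 + 2·3^1 + 1·3^2 + 1·3^4. Digit sequence: (1, 2, 1, 0, 1).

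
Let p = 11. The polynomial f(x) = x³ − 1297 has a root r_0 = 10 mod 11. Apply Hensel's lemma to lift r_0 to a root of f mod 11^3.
r_2 = 109 (mod 1331)

Hensel: r_{i+1} = r_i − f(r_i)/f′(r_i) mod 11^{i+2}, where f′(x) = 3x². Iterate:
  r_0 = 10 (mod 11)
  r_1 = 109 (mod 121)
  r_2 = 109 (mod 1331)
Final: r = 109 with f(r) ≡ 0 mod 11^3.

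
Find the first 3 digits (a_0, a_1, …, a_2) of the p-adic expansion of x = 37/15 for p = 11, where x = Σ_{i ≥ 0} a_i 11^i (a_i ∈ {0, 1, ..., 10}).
(a_0, …, a_2) = (1, 6, 9)

v_11(37/15) = 0 (numerator and denominator both coprime to 11), so x ∈ ℤ_11^×. Compute digits iteratively via a_i = x_i mod 11, x_{i+1} = (x_i − a_i)/11, with x_0 = x:
  x_0 = 37/15;  a_0 = 1;  x_1 = (x_0 − 1)/11 = 2/15
  x_1 = 2/15;  a_1 = 6;  x_2 = (x_1 − 6)/11 = -8/15
  x_2 = -8/15;  a_2 = 9;  x_3 = (x_2 − 9)/11 = -13/15
Digits: (1, 6, 9).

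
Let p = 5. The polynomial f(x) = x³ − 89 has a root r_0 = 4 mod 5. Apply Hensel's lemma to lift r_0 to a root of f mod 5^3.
r_2 = 54 (mod 125)

Hensel: r_{i+1} = r_i − f(r_i)/f′(r_i) mod 5^{i+2}, where f′(x) = 3x². Iterate:
  r_0 = 4 (mod 5)
  r_1 = 4 (mod 25)
  r_2 = 54 (mod 125)
Final: r = 54 with f(r) ≡ 0 mod 5^3.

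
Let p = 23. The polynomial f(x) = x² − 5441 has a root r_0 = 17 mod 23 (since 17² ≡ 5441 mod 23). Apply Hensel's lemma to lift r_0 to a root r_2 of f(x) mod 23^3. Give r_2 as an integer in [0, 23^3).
r_2 = 2938 (mod 12167)

Hensel's recurrence: r_{i+1} = r_i − f(r_i)·(f′(r_i))^{-1} mod 23^{i+2}, with f′(x) = 2x. Iterate:
  r_0 = 17 (mod 23)
  r_1 = 293 (mod 529)
  r_2 = 2938 (mod 12167)
Final: r_2 = 2938, and one checks f(r_2) ≡ 0 mod 23^3.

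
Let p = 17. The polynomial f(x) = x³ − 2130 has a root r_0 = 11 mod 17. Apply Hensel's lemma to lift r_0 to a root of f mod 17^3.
r_2 = 385 (mod 4913)

Hensel: r_{i+1} = r_i − f(r_i)/f′(r_i) mod 17^{i+2}, where f′(x) = 3x². Iterate:
  r_0 = 11 (mod 17)
  r_1 = 96 (mod 289)
  r_2 = 385 (mod 4913)
Final: r = 385 with f(r) ≡ 0 mod 17^3.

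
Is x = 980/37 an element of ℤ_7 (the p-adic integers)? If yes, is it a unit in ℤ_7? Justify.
x ∈ ℤ_7 but not a unit; v_7(x) = 2 > 0

ℤ_7 = {x ∈ ℚ_7 : v_7(x) ≥ 0} and ℤ_7^× = {x ∈ ℤ_7 : v_7(x) = 0}. Here v_7(980/37) = v_7(num) − v_7(den) = 2; compare against these criteria.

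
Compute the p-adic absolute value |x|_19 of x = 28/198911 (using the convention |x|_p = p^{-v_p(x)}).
|28/198911|_19 = 6859

Step 1 — compute v_19(x) by factoring powers of 19 out of the numerator and denominator: v_19(28/198911) = -3. Step 2 — apply |x|_p = p^{-v_p(x)} = 19^{3} = 6859.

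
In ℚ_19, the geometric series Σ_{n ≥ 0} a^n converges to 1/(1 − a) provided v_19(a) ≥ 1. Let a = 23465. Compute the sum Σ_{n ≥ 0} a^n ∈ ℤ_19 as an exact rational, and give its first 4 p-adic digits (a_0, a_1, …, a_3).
Σ a^n = 1/(1 − a) = -1/23464;  first 4 digits = (1, 0, 8, 3)

v_19(a) = 2 ≥ 1, so the series converges in ℤ_19 to 1/(1 − a) = 1/(1 − 23465) = -1/23464. Expand this rational in ℤ_19: compute digits iteratively via d_i = x_i mod 19, x_{i+1} = (x_i − d_i)/19. The first 4 digits are (1, 0, 8, 3).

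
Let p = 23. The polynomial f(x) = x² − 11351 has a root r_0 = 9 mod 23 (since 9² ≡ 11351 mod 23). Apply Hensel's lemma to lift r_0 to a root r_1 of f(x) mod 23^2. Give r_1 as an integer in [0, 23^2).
r_1 = 400 (mod 529)

Hensel's recurrence: r_{i+1} = r_i − f(r_i)·(f′(r_i))^{-1} mod 23^{i+2}, with f′(x) = 2x. Iterate:
  r_0 = 9 (mod 23)
  r_1 = 400 (mod 529)
Final: r_1 = 400, and one checks f(r_1) ≡ 0 mod 23^2.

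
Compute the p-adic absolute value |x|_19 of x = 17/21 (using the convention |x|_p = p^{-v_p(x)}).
|17/21|_19 = 1

Step 1 — compute v_19(x) by factoring powers of 19 out of the numerator and denominator: v_19(17/21) = 0. Step 2 — apply |x|_p = p^{-v_p(x)} = 19^{0} = 1.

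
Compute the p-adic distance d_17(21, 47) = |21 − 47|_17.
d_17(21, 47) = 1

Step 1 — x − y = 21 − 47 = -26. Step 2 — v_17(-26) = 0 (factor: -26 = −(17^0 · 26); the sign does not affect v_p). Step 3 — |x − y|_17 = 17^{0} = 1.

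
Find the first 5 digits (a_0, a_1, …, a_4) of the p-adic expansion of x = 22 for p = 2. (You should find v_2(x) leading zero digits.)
(a_0, …, a_4) = (0, 1, 1, 0, 1)

v_2(22) = 1, so a_0 = ... = a_0 = 0. Factor out: x = 2^1 · u with u = 11 a unit in ℤ_2. Expand u iteratively via a_{v+i} = u_i mod 2, u_{i+1} = (u_i − a_{v+i})/2:
  u_0 = 11;  a_1 = 1;  u_1 = (u_0 − 1)/2 = 5
  u_1 = 5;  a_2 = 1;  u_2 = (u_1 − 1)/2 = 2
  u_2 = 2;  a_3 = 0;  u_3 = (u_2 − 0)/2 = 1
  u_3 = 1;  a_4 = 1;  u_4 = (u_3 − 1)/2 = 0
Digits: (0, 1, 1, 0, 1).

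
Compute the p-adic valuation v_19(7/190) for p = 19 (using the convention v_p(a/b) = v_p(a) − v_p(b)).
v_19(7/190) = -1

Factor powers of 19 from the numerator and denominator of the reduced fraction: 7 = 19^0 · 7 and 190 = 19^1 · 10. Apply v_p(a/b) = v_p(a) − v_p(b): v_19(7/190) = 0 − 1 = -1.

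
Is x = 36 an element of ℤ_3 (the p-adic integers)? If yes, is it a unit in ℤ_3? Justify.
x ∈ ℤ_3 but not a unit; v_3(x) = 2 > 0

ℤ_3 = {x ∈ ℚ_3 : v_3(x) ≥ 0} and ℤ_3^× = {x ∈ ℤ_3 : v_3(x) = 0}. Here v_3(36) = v_3(num) − v_3(den) = 2; compare against these criteria.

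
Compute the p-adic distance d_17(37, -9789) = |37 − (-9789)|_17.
d_17(37, -9789) = 1/4913

Step 1 — x − y = 37 − (-9789) = 9826. Step 2 — v_17(9826) = 3 (factor: 9826 = (17^3 · 2); the sign does not affect v_p). Step 3 — |x − y|_17 = 17^{-3} = 1/4913.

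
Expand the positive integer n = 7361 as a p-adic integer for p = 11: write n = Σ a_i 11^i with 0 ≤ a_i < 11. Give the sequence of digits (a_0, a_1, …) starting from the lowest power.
(a_0, a_1, …) = (2, 9, 5, 5)

Repeated division by 11 gives the digits low-to-high: 7361 = 2 + 9·11^1 + 5·11^2 + 5·11^3. Digit sequence: (2, 9, 5, 5).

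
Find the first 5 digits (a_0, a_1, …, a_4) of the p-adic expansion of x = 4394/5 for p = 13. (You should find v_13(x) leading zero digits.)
(a_0, …, a_4) = (0, 0, 0, 3, 5)

v_13(4394/5) = 3, so a_0 = ... = a_2 = 0. Factor out: x = 13^3 · u with u = 2/5 a unit in ℤ_13. Expand u iteratively via a_{v+i} = u_i mod 13, u_{i+1} = (u_i − a_{v+i})/13:
  u_0 = 2/5;  a_3 = 3;  u_1 = (u_0 − 3)/13 = -1/5
  u_1 = -1/5;  a_4 = 5;  u_2 = (u_1 − 5)/13 = -2/5
Digits: (0, 0, 0, 3, 5).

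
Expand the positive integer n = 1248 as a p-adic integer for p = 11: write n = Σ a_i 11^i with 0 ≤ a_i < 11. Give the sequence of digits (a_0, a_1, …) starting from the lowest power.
(a_0, a_1, …) = (5, 3, 10)

Repeated division by 11 gives the digits low-to-high: 1248 = 5 + 3·11^1 + 10·11^2. Digit sequence: (5, 3, 10).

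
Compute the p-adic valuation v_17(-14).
v_17(-14) = 0

v_17(n) is the largest exponent k such that 17^k divides n. Factor out: -14 = -17^0 · 14. (Sign doesn't affect v_p.) So v_17(-14) = 0.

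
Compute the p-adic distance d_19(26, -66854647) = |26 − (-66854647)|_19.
d_19(26, -66854647) = 1/2476099

Step 1 — x − y = 26 − (-66854647) = 66854673. Step 2 — v_19(66854673) = 5 (factor: 66854673 = (19^5 · 27); the sign does not affect v_p). Step 3 — |x − y|_19 = 19^{-5} = 1/2476099.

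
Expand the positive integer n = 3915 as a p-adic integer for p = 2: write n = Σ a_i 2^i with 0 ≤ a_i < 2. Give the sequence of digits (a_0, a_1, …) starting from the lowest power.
(a_0, a_1, …) = (1, 1, 0, 1, 0, 0, 1, 0, 1, 1, 1, 1)

Repeated division by 2 gives the digits low-to-high: 3915 = 1 + 1·2^1 + 1·2^3 + 1·2^6 + 1·2^8 + 1·2^9 + 1·2^10 + 1·2^11. Digit sequence: (1, 1, 0, 1, 0, 0, 1, 0, 1, 1, 1, 1).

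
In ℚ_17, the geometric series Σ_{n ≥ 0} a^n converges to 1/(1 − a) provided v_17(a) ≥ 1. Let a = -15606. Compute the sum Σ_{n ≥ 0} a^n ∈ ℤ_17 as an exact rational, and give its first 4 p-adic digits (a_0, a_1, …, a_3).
Σ a^n = 1/(1 − a) = 1/15607;  first 4 digits = (1, 0, 14, 13)

v_17(a) = 2 ≥ 1, so the series converges in ℤ_17 to 1/(1 − a) = 1/(1 − (-15606)) = 1/15607. Expand this rational in ℤ_17: compute digits iteratively via d_i = x_i mod 17, x_{i+1} = (x_i − d_i)/17. The first 4 digits are (1, 0, 14, 13).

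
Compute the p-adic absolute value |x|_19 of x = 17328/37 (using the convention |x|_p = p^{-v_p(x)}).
|17328/37|_19 = 1/361

Step 1 — compute v_19(x) by factoring powers of 19 out of the numerator and denominator: v_19(17328/37) = 2. Step 2 — apply |x|_p = p^{-v_p(x)} = 19^{-2} = 1/361.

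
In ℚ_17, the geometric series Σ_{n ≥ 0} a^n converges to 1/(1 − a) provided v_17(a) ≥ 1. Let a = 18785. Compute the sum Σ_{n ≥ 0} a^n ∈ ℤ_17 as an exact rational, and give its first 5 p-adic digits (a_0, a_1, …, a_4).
Σ a^n = 1/(1 − a) = -1/18784;  first 5 digits = (1, 0, 14, 3, 9)

v_17(a) = 2 ≥ 1, so the series converges in ℤ_17 to 1/(1 − a) = 1/(1 − 18785) = -1/18784. Expand this rational in ℤ_17: compute digits iteratively via d_i = x_i mod 17, x_{i+1} = (x_i − d_i)/17. The first 5 digits are (1, 0, 14, 3, 9).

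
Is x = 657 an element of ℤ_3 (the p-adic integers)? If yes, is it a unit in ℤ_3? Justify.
x ∈ ℤ_3 but not a unit; v_3(x) = 2 > 0

ℤ_3 = {x ∈ ℚ_3 : v_3(x) ≥ 0} and ℤ_3^× = {x ∈ ℤ_3 : v_3(x) = 0}. Here v_3(657) = v_3(num) − v_3(den) = 2; compare against these criteria.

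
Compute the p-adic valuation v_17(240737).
v_17(240737) = 3

v_17(n) is the largest exponent k such that 17^k divides n. Factor out: 240737 = 17^3 · 49. (Sign doesn't affect v_p.) So v_17(240737) = 3.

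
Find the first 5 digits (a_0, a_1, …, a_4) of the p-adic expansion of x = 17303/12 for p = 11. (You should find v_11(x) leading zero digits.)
(a_0, …, a_4) = (0, 0, 0, 2, 10)

v_11(17303/12) = 3, so a_0 = ... = a_2 = 0. Factor out: x = 11^3 · u with u = 13/12 a unit in ℤ_11. Expand u iteratively via a_{v+i} = u_i mod 11, u_{i+1} = (u_i − a_{v+i})/11:
  u_0 = 13/12;  a_3 = 2;  u_1 = (u_0 − 2)/11 = -1/12
  u_1 = -1/12;  a_4 = 10;  u_2 = (u_1 − 10)/11 = -11/12
Digits: (0, 0, 0, 2, 10).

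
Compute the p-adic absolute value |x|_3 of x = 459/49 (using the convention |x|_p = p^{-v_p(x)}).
|459/49|_3 = 1/27

Step 1 — compute v_3(x) by factoring powers of 3 out of the numerator and denominator: v_3(459/49) = 3. Step 2 — apply |x|_p = p^{-v_p(x)} = 3^{-3} = 1/27.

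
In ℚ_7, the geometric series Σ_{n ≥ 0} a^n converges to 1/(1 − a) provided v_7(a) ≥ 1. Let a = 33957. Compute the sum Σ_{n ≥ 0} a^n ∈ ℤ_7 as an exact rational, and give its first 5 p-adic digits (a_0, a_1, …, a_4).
Σ a^n = 1/(1 − a) = -1/33956;  first 5 digits = (1, 0, 0, 1, 0)

v_7(a) = 3 ≥ 1, so the series converges in ℤ_7 to 1/(1 − a) = 1/(1 − 33957) = -1/33956. Expand this rational in ℤ_7: compute digits iteratively via d_i = x_i mod 7, x_{i+1} = (x_i − d_i)/7. The first 5 digits are (1, 0, 0, 1, 0).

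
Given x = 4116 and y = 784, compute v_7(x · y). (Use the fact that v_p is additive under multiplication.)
v_7(3226944) = 5

v_p(x) = 3 (factor: 4116 = 7^3 · 12); v_p(y) = 2 (factor: 784 = 7^2 · 16). Additivity: v_p(xy) = v_p(x) + v_p(y) = 3 + 2 = 5. (Direct check: xy = 3226944 = 7^5 · (192).)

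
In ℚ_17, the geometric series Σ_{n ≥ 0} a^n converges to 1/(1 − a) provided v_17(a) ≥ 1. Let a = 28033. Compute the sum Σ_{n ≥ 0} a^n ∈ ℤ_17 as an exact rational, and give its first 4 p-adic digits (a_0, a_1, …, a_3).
Σ a^n = 1/(1 − a) = -1/28032;  first 4 digits = (1, 0, 12, 5)

v_17(a) = 2 ≥ 1, so the series converges in ℤ_17 to 1/(1 − a) = 1/(1 − 28033) = -1/28032. Expand this rational in ℤ_17: compute digits iteratively via d_i = x_i mod 17, x_{i+1} = (x_i − d_i)/17. The first 4 digits are (1, 0, 12, 5).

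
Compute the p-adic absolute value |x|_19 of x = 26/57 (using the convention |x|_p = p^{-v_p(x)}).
|26/57|_19 = 19

Step 1 — compute v_19(x) by factoring powers of 19 out of the numerator and denominator: v_19(26/57) = -1. Step 2 — apply |x|_p = p^{-v_p(x)} = 19^{1} = 19.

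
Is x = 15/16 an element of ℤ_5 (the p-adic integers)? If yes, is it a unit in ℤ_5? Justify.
x ∈ ℤ_5 but not a unit; v_5(x) = 1 > 0

ℤ_5 = {x ∈ ℚ_5 : v_5(x) ≥ 0} and ℤ_5^× = {x ∈ ℤ_5 : v_5(x) = 0}. Here v_5(15/16) = v_5(num) − v_5(den) = 1; compare against these criteria.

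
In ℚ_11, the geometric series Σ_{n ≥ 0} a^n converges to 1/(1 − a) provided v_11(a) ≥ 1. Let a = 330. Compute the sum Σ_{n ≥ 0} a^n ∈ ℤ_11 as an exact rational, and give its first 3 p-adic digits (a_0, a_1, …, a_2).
Σ a^n = 1/(1 − a) = -1/329;  first 3 digits = (1, 8, 0)

v_11(a) = 1 ≥ 1, so the series converges in ℤ_11 to 1/(1 − a) = 1/(1 − 330) = -1/329. Expand this rational in ℤ_11: compute digits iteratively via d_i = x_i mod 11, x_{i+1} = (x_i − d_i)/11. The first 3 digits are (1, 8, 0).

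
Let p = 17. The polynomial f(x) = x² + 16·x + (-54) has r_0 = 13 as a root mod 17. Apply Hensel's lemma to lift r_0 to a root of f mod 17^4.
r_3 = 74643 (mod 83521)

Hensel: r_{i+1} = r_i − f(r_i)·(f′(r_i))^{-1} mod 17^{i+2}, f′(x) = 2x + 16. Iterate:
  r_0 = 13 (mod 17)
  r_1 = 81 (mod 289)
  r_2 = 948 (mod 4913)
  r_3 = 74643 (mod 83521)
Final: r = 74643 satisfies f(r) ≡ 0 mod 17^4.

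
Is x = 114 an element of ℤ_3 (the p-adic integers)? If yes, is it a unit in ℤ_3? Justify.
x ∈ ℤ_3 but not a unit; v_3(x) = 1 > 0

ℤ_3 = {x ∈ ℚ_3 : v_3(x) ≥ 0} and ℤ_3^× = {x ∈ ℤ_3 : v_3(x) = 0}. Here v_3(114) = v_3(num) − v_3(den) = 1; compare against these criteria.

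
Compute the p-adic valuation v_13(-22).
v_13(-22) = 0

v_13(n) is the largest exponent k such that 13^k divides n. Factor out: -22 = -13^0 · 22. (Sign doesn't affect v_p.) So v_13(-22) = 0.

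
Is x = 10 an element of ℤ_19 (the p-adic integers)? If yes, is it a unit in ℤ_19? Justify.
x ∈ ℤ_19^× (unit); v_19(x) = 0

ℤ_19 = {x ∈ ℚ_19 : v_19(x) ≥ 0} and ℤ_19^× = {x ∈ ℤ_19 : v_19(x) = 0}. Here v_19(10) = v_19(num) − v_19(den) = 0; compare against these criteria.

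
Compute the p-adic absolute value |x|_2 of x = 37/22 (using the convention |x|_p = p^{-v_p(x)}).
|37/22|_2 = 2

Step 1 — compute v_2(x) by factoring powers of 2 out of the numerator and denominator: v_2(37/22) = -1. Step 2 — apply |x|_p = p^{-v_p(x)} = 2^{1} = 2.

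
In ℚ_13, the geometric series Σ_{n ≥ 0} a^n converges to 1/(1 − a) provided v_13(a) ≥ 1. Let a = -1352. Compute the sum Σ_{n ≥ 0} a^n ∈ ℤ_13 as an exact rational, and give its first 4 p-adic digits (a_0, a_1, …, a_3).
Σ a^n = 1/(1 − a) = 1/1353;  first 4 digits = (1, 0, 5, 12)

v_13(a) = 2 ≥ 1, so the series converges in ℤ_13 to 1/(1 − a) = 1/(1 − (-1352)) = 1/1353. Expand this rational in ℤ_13: compute digits iteratively via d_i = x_i mod 13, x_{i+1} = (x_i − d_i)/13. The first 4 digits are (1, 0, 5, 12).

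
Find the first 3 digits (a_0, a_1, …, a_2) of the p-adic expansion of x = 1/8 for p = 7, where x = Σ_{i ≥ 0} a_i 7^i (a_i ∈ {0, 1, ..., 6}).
(a_0, …, a_2) = (1, 6, 0)

v_7(1/8) = 0 (numerator and denominator both coprime to 7), so x ∈ ℤ_7^×. Compute digits iteratively via a_i = x_i mod 7, x_{i+1} = (x_i − a_i)/7, with x_0 = x:
  x_0 = 1/8;  a_0 = 1;  x_1 = (x_0 − 1)/7 = -1/8
  x_1 = -1/8;  a_1 = 6;  x_2 = (x_1 − 6)/7 = -7/8
  x_2 = -7/8;  a_2 = 0;  x_3 = (x_2 − 0)/7 = -1/8
Digits: (1, 6, 0).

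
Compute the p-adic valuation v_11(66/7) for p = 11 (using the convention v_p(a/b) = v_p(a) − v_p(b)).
v_11(66/7) = 1

Factor powers of 11 from the numerator and denominator of the reduced fraction: 66 = 11^1 · 6 and 7 = 11^0 · 7. Apply v_p(a/b) = v_p(a) − v_p(b): v_11(66/7) = 1 − 0 = 1.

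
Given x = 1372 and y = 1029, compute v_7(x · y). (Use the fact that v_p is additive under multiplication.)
v_7(1411788) = 6

v_p(x) = 3 (factor: 1372 = 7^3 · 4); v_p(y) = 3 (factor: 1029 = 7^3 · 3). Additivity: v_p(xy) = v_p(x) + v_p(y) = 3 + 3 = 6. (Direct check: xy = 1411788 = 7^6 · (12).)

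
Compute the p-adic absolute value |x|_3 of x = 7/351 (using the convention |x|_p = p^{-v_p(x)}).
|7/351|_3 = 27

Step 1 — compute v_3(x) by factoring powers of 3 out of the numerator and denominator: v_3(7/351) = -3. Step 2 — apply |x|_p = p^{-v_p(x)} = 3^{3} = 27.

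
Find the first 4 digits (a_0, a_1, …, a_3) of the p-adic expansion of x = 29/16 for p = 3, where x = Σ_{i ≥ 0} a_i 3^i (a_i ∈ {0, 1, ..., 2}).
(a_0, …, a_3) = (2, 2, 1, 0)

v_3(29/16) = 0 (numerator and denominator both coprime to 3), so x ∈ ℤ_3^×. Compute digits iteratively via a_i = x_i mod 3, x_{i+1} = (x_i − a_i)/3, with x_0 = x:
  x_0 = 29/16;  a_0 = 2;  x_1 = (x_0 − 2)/3 = -1/16
  x_1 = -1/16;  a_1 = 2;  x_2 = (x_1 − 2)/3 = -11/16
  x_2 = -11/16;  a_2 = 1;  x_3 = (x_2 − 1)/3 = -9/16
  x_3 = -9/16;  a_3 = 0;  x_4 = (x_3 − 0)/3 = -3/16
Digits: (2, 2, 1, 0).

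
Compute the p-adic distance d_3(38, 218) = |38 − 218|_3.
d_3(38, 218) = 1/9

Step 1 — x − y = 38 − 218 = -180. Step 2 — v_3(-180) = 2 (factor: -180 = −(3^2 · 20); the sign does not affect v_p). Step 3 — |x − y|_3 = 3^{-2} = 1/9.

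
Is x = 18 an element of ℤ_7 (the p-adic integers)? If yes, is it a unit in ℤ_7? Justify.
x ∈ ℤ_7^× (unit); v_7(x) = 0

ℤ_7 = {x ∈ ℚ_7 : v_7(x) ≥ 0} and ℤ_7^× = {x ∈ ℤ_7 : v_7(x) = 0}. Here v_7(18) = v_7(num) − v_7(den) = 0; compare against these criteria.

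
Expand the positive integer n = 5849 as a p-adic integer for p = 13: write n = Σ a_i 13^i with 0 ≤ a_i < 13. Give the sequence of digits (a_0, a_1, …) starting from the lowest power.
(a_0, a_1, …) = (12, 7, 8, 2)

Repeated division by 13 gives the digits low-to-high: 5849 = 12 + 7·13^1 + 8·13^2 + 2·13^3. Digit sequence: (12, 7, 8, 2).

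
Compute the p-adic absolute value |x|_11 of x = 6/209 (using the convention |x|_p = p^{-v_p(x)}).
|6/209|_11 = 11

Step 1 — compute v_11(x) by factoring powers of 11 out of the numerator and denominator: v_11(6/209) = -1. Step 2 — apply |x|_p = p^{-v_p(x)} = 11^{1} = 11.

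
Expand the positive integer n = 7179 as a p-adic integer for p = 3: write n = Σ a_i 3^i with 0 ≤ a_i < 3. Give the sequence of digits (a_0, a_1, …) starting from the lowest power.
(a_0, a_1, …) = (0, 2, 2, 1, 1, 2, 0, 0, 1)

Repeated division by 3 gives the digits low-to-high: 7179 = 2·3^1 + 2·3^2 + 1·3^3 + 1·3^4 + 2·3^5 + 1·3^8. Digit sequence: (0, 2, 2, 1, 1, 2, 0, 0, 1).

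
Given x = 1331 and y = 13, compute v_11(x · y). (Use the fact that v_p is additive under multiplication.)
v_11(17303) = 3

v_p(x) = 3 (factor: 1331 = 11^3 · 1); v_p(y) = 0 (factor: 13 = 11^0 · 13). Additivity: v_p(xy) = v_p(x) + v_p(y) = 3 + 0 = 3. (Direct check: xy = 17303 = 11^3 · (13).)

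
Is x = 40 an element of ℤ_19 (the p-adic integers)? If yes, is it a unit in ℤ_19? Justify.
x ∈ ℤ_19^× (unit); v_19(x) = 0

ℤ_19 = {x ∈ ℚ_19 : v_19(x) ≥ 0} and ℤ_19^× = {x ∈ ℤ_19 : v_19(x) = 0}. Here v_19(40) = v_19(num) − v_19(den) = 0; compare against these criteria.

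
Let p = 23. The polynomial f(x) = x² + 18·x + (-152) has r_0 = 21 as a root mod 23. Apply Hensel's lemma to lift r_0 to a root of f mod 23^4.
r_3 = 49057 (mod 279841)

Hensel: r_{i+1} = r_i − f(r_i)·(f′(r_i))^{-1} mod 23^{i+2}, f′(x) = 2x + 18. Iterate:
  r_0 = 21 (mod 23)
  r_1 = 389 (mod 529)
  r_2 = 389 (mod 12167)
  r_3 = 49057 (mod 279841)
Final: r = 49057 satisfies f(r) ≡ 0 mod 23^4.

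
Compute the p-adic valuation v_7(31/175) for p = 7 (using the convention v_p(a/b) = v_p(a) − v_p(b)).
v_7(31/175) = -1

Factor powers of 7 from the numerator and denominator of the reduced fraction: 31 = 7^0 · 31 and 175 = 7^1 · 25. Apply v_p(a/b) = v_p(a) − v_p(b): v_7(31/175) = 0 − 1 = -1.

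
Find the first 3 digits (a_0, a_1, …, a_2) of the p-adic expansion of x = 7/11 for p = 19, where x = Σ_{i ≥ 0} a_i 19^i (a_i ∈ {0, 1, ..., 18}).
(a_0, …, a_2) = (11, 15, 13)

v_19(7/11) = 0 (numerator and denominator both coprime to 19), so x ∈ ℤ_19^×. Compute digits iteratively via a_i = x_i mod 19, x_{i+1} = (x_i − a_i)/19, with x_0 = x:
  x_0 = 7/11;  a_0 = 11;  x_1 = (x_0 − 11)/19 = -6/11
  x_1 = -6/11;  a_1 = 15;  x_2 = (x_1 − 15)/19 = -9/11
  x_2 = -9/11;  a_2 = 13;  x_3 = (x_2 − 13)/19 = -8/11
Digits: (11, 15, 13).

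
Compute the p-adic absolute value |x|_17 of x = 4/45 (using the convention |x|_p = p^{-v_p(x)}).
|4/45|_17 = 1

Step 1 — compute v_17(x) by factoring powers of 17 out of the numerator and denominator: v_17(4/45) = 0. Step 2 — apply |x|_p = p^{-v_p(x)} = 17^{0} = 1.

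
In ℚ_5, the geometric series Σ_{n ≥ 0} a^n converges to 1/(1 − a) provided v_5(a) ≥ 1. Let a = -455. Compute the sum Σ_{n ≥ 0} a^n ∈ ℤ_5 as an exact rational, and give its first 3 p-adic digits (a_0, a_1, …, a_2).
Σ a^n = 1/(1 − a) = 1/456;  first 3 digits = (1, 4, 2)

v_5(a) = 1 ≥ 1, so the series converges in ℤ_5 to 1/(1 − a) = 1/(1 − (-455)) = 1/456. Expand this rational in ℤ_5: compute digits iteratively via d_i = x_i mod 5, x_{i+1} = (x_i − d_i)/5. The first 3 digits are (1, 4, 2).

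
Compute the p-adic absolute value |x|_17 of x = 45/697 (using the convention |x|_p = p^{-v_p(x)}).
|45/697|_17 = 17

Step 1 — compute v_17(x) by factoring powers of 17 out of the numerator and denominator: v_17(45/697) = -1. Step 2 — apply |x|_p = p^{-v_p(x)} = 17^{1} = 17.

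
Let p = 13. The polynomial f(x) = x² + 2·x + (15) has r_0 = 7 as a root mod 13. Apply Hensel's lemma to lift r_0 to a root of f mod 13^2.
r_1 = 150 (mod 169)

Hensel: r_{i+1} = r_i − f(r_i)·(f′(r_i))^{-1} mod 13^{i+2}, f′(x) = 2x + 2. Iterate:
  r_0 = 7 (mod 13)
  r_1 = 150 (mod 169)
Final: r = 150 satisfies f(r) ≡ 0 mod 13^2.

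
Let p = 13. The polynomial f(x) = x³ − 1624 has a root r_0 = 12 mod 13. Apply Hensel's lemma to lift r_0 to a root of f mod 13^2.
r_1 = 90 (mod 169)

Hensel: r_{i+1} = r_i − f(r_i)/f′(r_i) mod 13^{i+2}, where f′(x) = 3x². Iterate:
  r_0 = 12 (mod 13)
  r_1 = 90 (mod 169)
Final: r = 90 with f(r) ≡ 0 mod 13^2.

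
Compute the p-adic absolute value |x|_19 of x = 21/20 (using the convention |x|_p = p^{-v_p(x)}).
|21/20|_19 = 1

Step 1 — compute v_19(x) by factoring powers of 19 out of the numerator and denominator: v_19(21/20) = 0. Step 2 — apply |x|_p = p^{-v_p(x)} = 19^{0} = 1.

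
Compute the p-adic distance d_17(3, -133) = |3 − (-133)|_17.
d_17(3, -133) = 1/17

Step 1 — x − y = 3 − (-133) = 136. Step 2 — v_17(136) = 1 (factor: 136 = (17^1 · 8); the sign does not affect v_p). Step 3 — |x − y|_17 = 17^{-1} = 1/17.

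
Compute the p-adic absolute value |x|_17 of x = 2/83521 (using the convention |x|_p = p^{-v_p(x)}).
|2/83521|_17 = 83521

Step 1 — compute v_17(x) by factoring powers of 17 out of the numerator and denominator: v_17(2/83521) = -4. Step 2 — apply |x|_p = p^{-v_p(x)} = 17^{4} = 83521.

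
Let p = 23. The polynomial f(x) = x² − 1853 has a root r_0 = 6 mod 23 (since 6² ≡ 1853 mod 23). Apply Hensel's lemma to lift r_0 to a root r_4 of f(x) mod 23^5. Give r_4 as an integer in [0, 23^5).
r_4 = 1163737 (mod 6436343)

Hensel's recurrence: r_{i+1} = r_i − f(r_i)·(f′(r_i))^{-1} mod 23^{i+2}, with f′(x) = 2x. Iterate:
  r_0 = 6 (mod 23)
  r_1 = 466 (mod 529)
  r_2 = 7872 (mod 12167)
  r_3 = 44373 (mod 279841)
  r_4 = 1163737 (mod 6436343)
Final: r_4 = 1163737, and one checks f(r_4) ≡ 0 mod 23^5.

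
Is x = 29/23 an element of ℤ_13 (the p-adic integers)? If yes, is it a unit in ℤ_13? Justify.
x ∈ ℤ_13^× (unit); v_13(x) = 0

ℤ_13 = {x ∈ ℚ_13 : v_13(x) ≥ 0} and ℤ_13^× = {x ∈ ℤ_13 : v_13(x) = 0}. Here v_13(29/23) = v_13(num) − v_13(den) = 0; compare against these criteria.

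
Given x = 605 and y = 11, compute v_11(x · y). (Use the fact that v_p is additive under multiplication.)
v_11(6655) = 3

v_p(x) = 2 (factor: 605 = 11^2 · 5); v_p(y) = 1 (factor: 11 = 11^1 · 1). Additivity: v_p(xy) = v_p(x) + v_p(y) = 2 + 1 = 3. (Direct check: xy = 6655 = 11^3 · (5).)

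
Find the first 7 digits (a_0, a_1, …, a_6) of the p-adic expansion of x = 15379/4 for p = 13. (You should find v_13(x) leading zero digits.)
(a_0, …, a_6) = (0, 0, 0, 5, 3, 3, 3)

v_13(15379/4) = 3, so a_0 = ... = a_2 = 0. Factor out: x = 13^3 · u with u = 7/4 a unit in ℤ_13. Expand u iteratively via a_{v+i} = u_i mod 13, u_{i+1} = (u_i − a_{v+i})/13:
  u_0 = 7/4;  a_3 = 5;  u_1 = (u_0 − 5)/13 = -1/4
  u_1 = -1/4;  a_4 = 3;  u_2 = (u_1 − 3)/13 = -1/4
  u_2 = -1/4;  a_5 = 3;  u_3 = (u_2 − 3)/13 = -1/4
  u_3 = -1/4;  a_6 = 3;  u_4 = (u_3 − 3)/13 = -1/4
Digits: (0, 0, 0, 5, 3, 3, 3).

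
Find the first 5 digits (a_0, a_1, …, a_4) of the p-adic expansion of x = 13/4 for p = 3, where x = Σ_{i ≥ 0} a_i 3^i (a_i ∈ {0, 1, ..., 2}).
(a_0, …, a_4) = (1, 0, 1, 2, 0)

v_3(13/4) = 0 (numerator and denominator both coprime to 3), so x ∈ ℤ_3^×. Compute digits iteratively via a_i = x_i mod 3, x_{i+1} = (x_i − a_i)/3, with x_0 = x:
  x_0 = 13/4;  a_0 = 1;  x_1 = (x_0 − 1)/3 = 3/4
  x_1 = 3/4;  a_1 = 0;  x_2 = (x_1 − 0)/3 = 1/4
  x_2 = 1/4;  a_2 = 1;  x_3 = (x_2 − 1)/3 = -1/4
  x_3 = -1/4;  a_3 = 2;  x_4 = (x_3 − 2)/3 = -3/4
  x_4 = -3/4;  a_4 = 0;  x_5 = (x_4 − 0)/3 = -1/4
Digits: (1, 0, 1, 2, 0).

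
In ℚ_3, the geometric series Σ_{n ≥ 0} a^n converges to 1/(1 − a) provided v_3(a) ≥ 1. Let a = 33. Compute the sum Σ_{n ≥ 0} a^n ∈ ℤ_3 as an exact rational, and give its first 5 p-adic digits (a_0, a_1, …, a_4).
Σ a^n = 1/(1 − a) = -1/32;  first 5 digits = (1, 2, 1, 1, 2)

v_3(a) = 1 ≥ 1, so the series converges in ℤ_3 to 1/(1 − a) = 1/(1 − 33) = -1/32. Expand this rational in ℤ_3: compute digits iteratively via d_i = x_i mod 3, x_{i+1} = (x_i − d_i)/3. The first 5 digits are (1, 2, 1, 1, 2).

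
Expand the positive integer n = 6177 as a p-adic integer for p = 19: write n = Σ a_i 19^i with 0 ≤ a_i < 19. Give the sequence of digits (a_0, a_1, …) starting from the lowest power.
(a_0, a_1, …) = (2, 2, 17)

Repeated division by 19 gives the digits low-to-high: 6177 = 2 + 2·19^1 + 17·19^2. Digit sequence: (2, 2, 17).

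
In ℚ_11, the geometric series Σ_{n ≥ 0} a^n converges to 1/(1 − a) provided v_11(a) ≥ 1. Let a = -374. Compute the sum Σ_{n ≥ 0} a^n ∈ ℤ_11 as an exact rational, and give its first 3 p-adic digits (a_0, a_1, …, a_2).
Σ a^n = 1/(1 − a) = 1/375;  first 3 digits = (1, 10, 8)

v_11(a) = 1 ≥ 1, so the series converges in ℤ_11 to 1/(1 − a) = 1/(1 − (-374)) = 1/375. Expand this rational in ℤ_11: compute digits iteratively via d_i = x_i mod 11, x_{i+1} = (x_i − d_i)/11. The first 3 digits are (1, 10, 8).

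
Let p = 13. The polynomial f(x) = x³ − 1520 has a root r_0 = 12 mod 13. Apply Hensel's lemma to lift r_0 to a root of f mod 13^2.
r_1 = 168 (mod 169)

Hensel: r_{i+1} = r_i − f(r_i)/f′(r_i) mod 13^{i+2}, where f′(x) = 3x². Iterate:
  r_0 = 12 (mod 13)
  r_1 = 168 (mod 169)
Final: r = 168 with f(r) ≡ 0 mod 13^2.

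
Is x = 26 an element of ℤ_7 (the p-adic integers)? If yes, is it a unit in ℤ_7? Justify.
x ∈ ℤ_7^× (unit); v_7(x) = 0

ℤ_7 = {x ∈ ℚ_7 : v_7(x) ≥ 0} and ℤ_7^× = {x ∈ ℤ_7 : v_7(x) = 0}. Here v_7(26) = v_7(num) − v_7(den) = 0; compare against these criteria.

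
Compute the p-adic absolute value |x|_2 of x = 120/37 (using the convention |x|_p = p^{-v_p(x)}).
|120/37|_2 = 1/8

Step 1 — compute v_2(x) by factoring powers of 2 out of the numerator and denominator: v_2(120/37) = 3. Step 2 — apply |x|_p = p^{-v_p(x)} = 2^{-3} = 1/8.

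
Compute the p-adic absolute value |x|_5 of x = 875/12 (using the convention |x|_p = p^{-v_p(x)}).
|875/12|_5 = 1/125

Step 1 — compute v_5(x) by factoring powers of 5 out of the numerator and denominator: v_5(875/12) = 3. Step 2 — apply |x|_p = p^{-v_p(x)} = 5^{-3} = 1/125.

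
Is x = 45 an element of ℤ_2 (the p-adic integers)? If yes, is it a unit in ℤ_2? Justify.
x ∈ ℤ_2^× (unit); v_2(x) = 0

ℤ_2 = {x ∈ ℚ_2 : v_2(x) ≥ 0} and ℤ_2^× = {x ∈ ℤ_2 : v_2(x) = 0}. Here v_2(45) = v_2(num) − v_2(den) = 0; compare against these criteria.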